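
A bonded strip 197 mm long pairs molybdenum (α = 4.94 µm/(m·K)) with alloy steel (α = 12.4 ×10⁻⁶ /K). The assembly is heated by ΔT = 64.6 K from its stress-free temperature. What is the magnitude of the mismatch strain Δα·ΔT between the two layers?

4.82×10⁻⁴

Δα = |4.94 − 12.4|×10⁻⁶/K = 7.46×10⁻⁶/K.
Mismatch strain = Δα·ΔT = 7.46×10⁻⁶ × 64.6 = 4.82×10⁻⁴.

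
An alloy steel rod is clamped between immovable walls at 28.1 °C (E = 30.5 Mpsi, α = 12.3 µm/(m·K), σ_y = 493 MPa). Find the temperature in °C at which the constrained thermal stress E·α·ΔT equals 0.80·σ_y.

181 °C

E = 30.5 Mpsi = 210.3 GPa.
E·α·ΔT = 394.4 MPa ⇒ ΔT = 394.4 / (210.3×10³ × 12.3×10⁻⁶) = 152.5 K.
T = 28.1 + 152.5 = 180.6 °C.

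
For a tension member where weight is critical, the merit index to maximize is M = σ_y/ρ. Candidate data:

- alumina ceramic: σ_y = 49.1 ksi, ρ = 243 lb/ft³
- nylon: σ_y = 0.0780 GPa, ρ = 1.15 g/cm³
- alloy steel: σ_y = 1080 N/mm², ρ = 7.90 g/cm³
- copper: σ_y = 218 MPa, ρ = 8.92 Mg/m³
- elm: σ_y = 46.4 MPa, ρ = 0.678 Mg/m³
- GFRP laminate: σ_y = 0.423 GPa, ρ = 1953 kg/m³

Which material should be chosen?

GFRP laminate

After converting to SI:
  alumina ceramic: σ_y = 338.5 MPa, ρ = 3892 kg/m³
  nylon: σ_y = 78.00 MPa, ρ = 1150 kg/m³
  alloy steel: σ_y = 1080 MPa, ρ = 7900 kg/m³
  copper: σ_y = 218.0 MPa, ρ = 8920 kg/m³
  elm: σ_y = 46.40 MPa, ρ = 678.0 kg/m³
  GFRP laminate: σ_y = 423.0 MPa, ρ = 1953 kg/m³
  GFRP laminate: M = 217 kN·m/kg
  alloy steel: M = 137 kN·m/kg
  alumina ceramic: M = 87.0 kN·m/kg
  elm: M = 68.4 kN·m/kg
  nylon: M = 67.8 kN·m/kg
  copper: M = 24.4 kN·m/kg
GFRP laminate has the largest M.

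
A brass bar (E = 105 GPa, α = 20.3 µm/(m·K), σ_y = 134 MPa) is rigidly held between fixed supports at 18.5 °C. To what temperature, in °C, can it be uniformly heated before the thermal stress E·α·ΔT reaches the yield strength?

E·α·ΔT = 134.0 MPa ⇒ ΔT = 134.0 / (105.0×10³ × 20.3×10⁻⁶) = 62.87 K.
T = 18.5 + 62.87 = 81.37 °C.

81.4 °C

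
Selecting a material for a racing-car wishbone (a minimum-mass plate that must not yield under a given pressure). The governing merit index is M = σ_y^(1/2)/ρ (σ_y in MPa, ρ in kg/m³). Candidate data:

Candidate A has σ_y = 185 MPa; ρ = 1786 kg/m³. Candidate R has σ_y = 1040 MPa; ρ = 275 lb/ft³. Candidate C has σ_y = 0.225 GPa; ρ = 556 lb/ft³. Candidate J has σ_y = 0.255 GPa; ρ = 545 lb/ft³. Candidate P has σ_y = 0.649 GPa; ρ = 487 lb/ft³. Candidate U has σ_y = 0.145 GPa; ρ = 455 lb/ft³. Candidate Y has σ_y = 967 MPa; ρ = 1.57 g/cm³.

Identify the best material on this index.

Putting every candidate on a common basis:
  candidate A: σ_y = 185.0 MPa, ρ = 1786 kg/m³
  candidate R: σ_y = 1040 MPa, ρ = 4405 kg/m³
  candidate C: σ_y = 225.0 MPa, ρ = 8906 kg/m³
  candidate J: σ_y = 255.0 MPa, ρ = 8730 kg/m³
  candidate P: σ_y = 649.0 MPa, ρ = 7801 kg/m³
  candidate U: σ_y = 145.0 MPa, ρ = 7288 kg/m³
  candidate Y: σ_y = 967.0 MPa, ρ = 1570 kg/m³
  candidate Y: M = 19.8×10⁻³
  candidate A: M = 7.62×10⁻³
  candidate R: M = 7.32×10⁻³
  candidate P: M = 3.27×10⁻³
  candidate J: M = 1.83×10⁻³
  candidate C: M = 1.68×10⁻³
  candidate U: M = 1.65×10⁻³
Candidate Y has the largest M.

candidate Y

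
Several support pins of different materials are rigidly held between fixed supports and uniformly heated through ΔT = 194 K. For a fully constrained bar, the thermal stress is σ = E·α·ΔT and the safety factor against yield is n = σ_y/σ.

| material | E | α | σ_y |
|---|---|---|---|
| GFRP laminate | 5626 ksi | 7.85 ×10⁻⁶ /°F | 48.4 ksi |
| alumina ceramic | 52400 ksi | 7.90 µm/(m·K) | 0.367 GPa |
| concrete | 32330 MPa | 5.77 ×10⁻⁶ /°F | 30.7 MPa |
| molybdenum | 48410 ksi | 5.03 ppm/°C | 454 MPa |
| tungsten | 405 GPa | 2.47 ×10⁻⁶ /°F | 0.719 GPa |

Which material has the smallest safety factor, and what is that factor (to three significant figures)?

Converting E to GPa, α to ×10⁻⁶/K, σ_y to MPa, then σ and n for each:
  GFRP laminate: E = 38.79, α = 14.1, σ_y = 333.7 → σ = 106 MPa, n = 3.14
  alumina ceramic: E = 361.3, α = 7.90, σ_y = 367.0 → σ = 554 MPa, n = 0.663
  concrete: E = 32.33, α = 10.4, σ_y = 30.70 → σ = 65.1 MPa, n = 0.471
  molybdenum: E = 333.8, α = 5.03, σ_y = 454.0 → σ = 326 MPa, n = 1.39
  tungsten: E = 405.0, α = 4.45, σ_y = 719.0 → σ = 349 MPa, n = 2.06
Smallest n: concrete with n = 0.471.

concrete, n = 0.471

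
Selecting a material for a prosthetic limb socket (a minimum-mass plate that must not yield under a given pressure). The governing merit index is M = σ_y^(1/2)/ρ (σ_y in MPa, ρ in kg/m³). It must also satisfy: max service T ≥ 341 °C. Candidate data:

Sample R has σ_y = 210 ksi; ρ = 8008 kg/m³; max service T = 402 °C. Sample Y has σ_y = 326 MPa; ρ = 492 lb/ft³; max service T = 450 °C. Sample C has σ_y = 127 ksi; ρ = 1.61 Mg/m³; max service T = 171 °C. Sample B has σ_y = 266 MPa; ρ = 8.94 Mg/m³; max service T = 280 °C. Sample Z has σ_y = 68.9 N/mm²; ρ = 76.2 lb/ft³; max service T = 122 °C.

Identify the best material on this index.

sample R

Screen on constraints: max service T ≥ 341 °C. Survivors: sample R, sample Y.
Convert each candidate to consistent units, then evaluate M:
  sample R: σ_y = 1448 MPa, ρ = 8008 kg/m³
  sample Y: σ_y = 326.0 MPa, ρ = 7881 kg/m³
  sample R: M = 4.75×10⁻³
  sample Y: M = 2.29×10⁻³
Sample R ranks first.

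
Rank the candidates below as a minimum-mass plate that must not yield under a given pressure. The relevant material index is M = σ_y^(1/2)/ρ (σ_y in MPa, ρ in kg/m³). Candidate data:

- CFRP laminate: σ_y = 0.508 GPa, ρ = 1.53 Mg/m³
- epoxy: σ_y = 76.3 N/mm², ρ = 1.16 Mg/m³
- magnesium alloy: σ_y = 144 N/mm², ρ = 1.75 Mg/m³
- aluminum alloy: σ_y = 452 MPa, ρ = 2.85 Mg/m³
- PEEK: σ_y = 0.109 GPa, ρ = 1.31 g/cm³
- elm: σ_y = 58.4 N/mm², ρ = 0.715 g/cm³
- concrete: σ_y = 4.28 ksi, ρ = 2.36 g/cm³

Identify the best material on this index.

CFRP laminate

Convert each candidate to consistent units, then evaluate M:
  CFRP laminate: σ_y = 508.0 MPa, ρ = 1530 kg/m³
  epoxy: σ_y = 76.30 MPa, ρ = 1160 kg/m³
  magnesium alloy: σ_y = 144.0 MPa, ρ = 1750 kg/m³
  aluminum alloy: σ_y = 452.0 MPa, ρ = 2850 kg/m³
  PEEK: σ_y = 109.0 MPa, ρ = 1310 kg/m³
  elm: σ_y = 58.40 MPa, ρ = 715.0 kg/m³
  concrete: σ_y = 29.51 MPa, ρ = 2360 kg/m³
  CFRP laminate: M = 14.7×10⁻³
  elm: M = 10.7×10⁻³
  PEEK: M = 7.97×10⁻³
  epoxy: M = 7.53×10⁻³
  aluminum alloy: M = 7.46×10⁻³
  magnesium alloy: M = 6.86×10⁻³
  concrete: M = 2.30×10⁻³
CFRP laminate ranks first.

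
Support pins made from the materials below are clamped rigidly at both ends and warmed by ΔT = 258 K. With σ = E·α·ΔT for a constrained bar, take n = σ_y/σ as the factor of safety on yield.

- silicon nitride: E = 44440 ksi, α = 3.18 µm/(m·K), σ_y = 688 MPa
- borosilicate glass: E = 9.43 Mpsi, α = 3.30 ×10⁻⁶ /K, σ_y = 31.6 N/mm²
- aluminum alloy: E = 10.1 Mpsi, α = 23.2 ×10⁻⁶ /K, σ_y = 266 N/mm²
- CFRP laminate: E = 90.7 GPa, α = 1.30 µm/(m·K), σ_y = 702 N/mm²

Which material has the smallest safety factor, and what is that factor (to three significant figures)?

borosilicate glass, n = 0.571

Per material, after unit conversion:
  silicon nitride: E = 306.4, α = 3.18, σ_y = 688.0 → σ = 251 MPa, n = 2.74
  borosilicate glass: E = 65.02, α = 3.30, σ_y = 31.60 → σ = 55.4 MPa, n = 0.571
  aluminum alloy: E = 69.64, α = 23.2, σ_y = 266.0 → σ = 417 MPa, n = 0.638
  CFRP laminate: E = 90.70, α = 1.30, σ_y = 702.0 → σ = 30.4 MPa, n = 23.1
Borosilicate glass has the lowest safety factor, n = 0.571.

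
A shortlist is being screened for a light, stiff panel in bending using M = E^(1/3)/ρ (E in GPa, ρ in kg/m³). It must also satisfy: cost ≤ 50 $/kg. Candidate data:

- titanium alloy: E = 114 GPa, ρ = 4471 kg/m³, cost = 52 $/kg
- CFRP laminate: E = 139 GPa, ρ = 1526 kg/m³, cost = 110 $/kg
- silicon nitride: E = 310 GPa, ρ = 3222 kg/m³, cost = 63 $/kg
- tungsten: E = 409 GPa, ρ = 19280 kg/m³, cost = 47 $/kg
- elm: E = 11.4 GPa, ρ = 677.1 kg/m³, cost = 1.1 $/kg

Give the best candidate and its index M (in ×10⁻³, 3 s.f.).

Screen on constraints: cost ≤ 50 $/kg. Survivors: tungsten, elm.
Computing M directly (units already consistent):
  elm: M = 3.32×10⁻³
  tungsten: M = 0.385×10⁻³
The maximum is for elm.

elm, M = 3.32×10⁻³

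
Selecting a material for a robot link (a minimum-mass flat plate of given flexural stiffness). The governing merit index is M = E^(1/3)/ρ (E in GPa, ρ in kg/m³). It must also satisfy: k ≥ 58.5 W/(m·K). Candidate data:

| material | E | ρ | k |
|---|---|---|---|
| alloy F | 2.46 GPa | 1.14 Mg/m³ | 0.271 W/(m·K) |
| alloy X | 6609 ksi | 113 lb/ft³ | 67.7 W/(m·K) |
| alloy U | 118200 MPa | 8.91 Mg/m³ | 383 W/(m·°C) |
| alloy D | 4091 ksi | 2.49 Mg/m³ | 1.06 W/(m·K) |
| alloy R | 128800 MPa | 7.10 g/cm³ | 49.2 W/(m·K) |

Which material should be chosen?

alloy X

Screen on constraints: k ≥ 58.5 W/(m·K). Survivors: alloy X, alloy U.
Convert each candidate to consistent units, then evaluate M:
  alloy X: E = 45.57 GPa, ρ = 1810 kg/m³
  alloy U: E = 118.2 GPa, ρ = 8910 kg/m³
  alloy X: M = 1.97×10⁻³
  alloy U: M = 0.551×10⁻³
Alloy X has the largest M.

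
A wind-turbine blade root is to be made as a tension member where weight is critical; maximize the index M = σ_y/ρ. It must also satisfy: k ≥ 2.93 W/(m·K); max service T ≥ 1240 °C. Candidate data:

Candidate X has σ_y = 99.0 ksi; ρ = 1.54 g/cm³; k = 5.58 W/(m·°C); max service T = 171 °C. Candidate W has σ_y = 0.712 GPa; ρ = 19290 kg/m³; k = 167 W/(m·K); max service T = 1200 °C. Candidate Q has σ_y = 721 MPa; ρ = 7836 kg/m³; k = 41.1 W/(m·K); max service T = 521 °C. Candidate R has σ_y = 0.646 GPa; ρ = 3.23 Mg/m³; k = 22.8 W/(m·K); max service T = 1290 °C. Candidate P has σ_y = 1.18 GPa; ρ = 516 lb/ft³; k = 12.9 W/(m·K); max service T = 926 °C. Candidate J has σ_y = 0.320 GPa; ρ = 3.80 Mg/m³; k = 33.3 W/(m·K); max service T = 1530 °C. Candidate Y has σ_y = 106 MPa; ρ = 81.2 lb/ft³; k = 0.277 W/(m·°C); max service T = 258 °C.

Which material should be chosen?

Screen on constraints: k ≥ 2.93 W/(m·K); max service T ≥ 1240 °C. Survivors: candidate R, candidate J.
Normalizing units and computing the index:
  candidate R: σ_y = 646.0 MPa, ρ = 3230 kg/m³
  candidate J: σ_y = 320.0 MPa, ρ = 3800 kg/m³
  candidate R: M = 200 kN·m/kg
  candidate J: M = 84.2 kN·m/kg
Candidate R ranks first.

candidate R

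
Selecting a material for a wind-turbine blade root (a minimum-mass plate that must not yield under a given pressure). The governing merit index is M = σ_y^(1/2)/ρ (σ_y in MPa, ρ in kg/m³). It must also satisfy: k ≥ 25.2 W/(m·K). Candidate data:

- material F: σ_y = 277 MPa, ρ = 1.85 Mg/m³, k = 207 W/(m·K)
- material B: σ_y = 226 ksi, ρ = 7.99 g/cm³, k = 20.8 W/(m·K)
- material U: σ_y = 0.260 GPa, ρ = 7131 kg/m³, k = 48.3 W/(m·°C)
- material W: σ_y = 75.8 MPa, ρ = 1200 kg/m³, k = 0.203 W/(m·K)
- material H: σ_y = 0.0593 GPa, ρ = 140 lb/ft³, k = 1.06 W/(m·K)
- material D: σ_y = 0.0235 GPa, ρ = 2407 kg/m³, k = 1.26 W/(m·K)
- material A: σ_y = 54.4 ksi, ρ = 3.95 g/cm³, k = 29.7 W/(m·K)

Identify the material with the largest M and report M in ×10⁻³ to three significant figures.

Screen on constraints: k ≥ 25.2 W/(m·K). Survivors: material F, material U, material A.
In SI units:
  material F: σ_y = 277.0 MPa, ρ = 1850 kg/m³
  material U: σ_y = 260.0 MPa, ρ = 7131 kg/m³
  material A: σ_y = 375.1 MPa, ρ = 3950 kg/m³
  material F: M = 9.00×10⁻³
  material A: M = 4.90×10⁻³
  material U: M = 2.26×10⁻³
Highest index: material F.

material F, M = 9.00×10⁻³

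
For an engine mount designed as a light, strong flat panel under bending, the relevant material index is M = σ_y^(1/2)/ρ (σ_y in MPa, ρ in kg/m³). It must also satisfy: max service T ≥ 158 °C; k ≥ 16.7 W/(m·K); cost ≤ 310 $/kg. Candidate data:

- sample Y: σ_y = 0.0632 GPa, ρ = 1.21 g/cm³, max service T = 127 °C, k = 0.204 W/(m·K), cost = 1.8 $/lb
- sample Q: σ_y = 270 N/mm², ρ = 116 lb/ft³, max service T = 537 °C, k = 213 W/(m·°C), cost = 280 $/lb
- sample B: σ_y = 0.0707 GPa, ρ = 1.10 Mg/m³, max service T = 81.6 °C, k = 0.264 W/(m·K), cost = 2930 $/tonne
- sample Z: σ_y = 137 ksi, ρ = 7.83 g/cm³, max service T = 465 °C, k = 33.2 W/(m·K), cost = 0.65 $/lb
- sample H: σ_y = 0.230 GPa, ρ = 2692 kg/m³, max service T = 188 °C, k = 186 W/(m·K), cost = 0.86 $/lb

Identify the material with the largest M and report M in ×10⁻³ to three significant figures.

sample H, M = 5.63×10⁻³

Screen on constraints: max service T ≥ 158 °C; k ≥ 16.7 W/(m·K); cost ≤ 310 $/kg. Survivors: sample Z, sample H.
In SI units:
  sample Z: σ_y = 944.6 MPa, ρ = 7830 kg/m³
  sample H: σ_y = 230.0 MPa, ρ = 2692 kg/m³
  sample H: M = 5.63×10⁻³
  sample Z: M = 3.93×10⁻³
Sample H has the largest M.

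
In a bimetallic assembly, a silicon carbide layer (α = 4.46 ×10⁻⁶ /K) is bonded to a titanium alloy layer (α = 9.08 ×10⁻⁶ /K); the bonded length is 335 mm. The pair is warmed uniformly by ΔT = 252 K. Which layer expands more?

titanium alloy

α(silicon carbide) = 4.46×10⁻⁶/K vs α(titanium alloy) = 9.08×10⁻⁶/K.
Higher α expands more for the same ΔT: titanium alloy.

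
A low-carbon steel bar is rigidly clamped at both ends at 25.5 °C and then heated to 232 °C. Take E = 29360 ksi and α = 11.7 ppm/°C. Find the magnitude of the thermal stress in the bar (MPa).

E = 29360 ksi = 202.4 GPa.
ΔT = 206.5 K. Constrained thermal stress σ = E·α·ΔT = 202.4×10³ MPa × 11.7×10⁻⁶ × 206.5 = 489 MPa (compressive).

489 MPa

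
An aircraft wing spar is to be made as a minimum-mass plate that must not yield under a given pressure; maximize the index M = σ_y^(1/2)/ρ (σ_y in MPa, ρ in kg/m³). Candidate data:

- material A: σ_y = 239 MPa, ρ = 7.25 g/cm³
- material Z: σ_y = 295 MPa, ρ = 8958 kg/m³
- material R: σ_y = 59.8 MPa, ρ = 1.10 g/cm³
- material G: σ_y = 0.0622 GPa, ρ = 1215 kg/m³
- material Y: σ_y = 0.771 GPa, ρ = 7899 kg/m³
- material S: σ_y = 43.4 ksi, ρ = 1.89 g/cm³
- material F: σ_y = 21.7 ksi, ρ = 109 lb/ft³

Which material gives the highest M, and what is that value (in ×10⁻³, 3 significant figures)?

material S, M = 9.15×10⁻³

After converting to SI:
  material A: σ_y = 239.0 MPa, ρ = 7250 kg/m³
  material Z: σ_y = 295.0 MPa, ρ = 8958 kg/m³
  material R: σ_y = 59.80 MPa, ρ = 1100 kg/m³
  material G: σ_y = 62.20 MPa, ρ = 1215 kg/m³
  material Y: σ_y = 771.0 MPa, ρ = 7899 kg/m³
  material S: σ_y = 299.2 MPa, ρ = 1890 kg/m³
  material F: σ_y = 149.6 MPa, ρ = 1746 kg/m³
  material S: M = 9.15×10⁻³
  material R: M = 7.03×10⁻³
  material F: M = 7.01×10⁻³
  material G: M = 6.49×10⁻³
  material Y: M = 3.52×10⁻³
  material A: M = 2.13×10⁻³
  material Z: M = 1.92×10⁻³
Material S ranks first.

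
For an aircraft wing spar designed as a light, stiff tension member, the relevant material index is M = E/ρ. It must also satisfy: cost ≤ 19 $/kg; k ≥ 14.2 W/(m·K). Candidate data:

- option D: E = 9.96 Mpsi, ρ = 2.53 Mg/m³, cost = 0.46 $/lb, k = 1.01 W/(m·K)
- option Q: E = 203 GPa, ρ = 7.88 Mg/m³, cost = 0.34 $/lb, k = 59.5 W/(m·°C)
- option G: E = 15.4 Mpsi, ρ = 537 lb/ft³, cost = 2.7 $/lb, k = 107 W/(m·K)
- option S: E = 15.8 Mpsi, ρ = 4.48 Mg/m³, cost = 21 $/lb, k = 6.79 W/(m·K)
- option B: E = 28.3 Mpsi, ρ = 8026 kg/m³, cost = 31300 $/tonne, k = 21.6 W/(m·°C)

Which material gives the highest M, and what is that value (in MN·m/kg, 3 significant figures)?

Screen on constraints: cost ≤ 19 $/kg; k ≥ 14.2 W/(m·K). Survivors: option Q, option G.
After converting to SI:
  option Q: E = 203.0 GPa, ρ = 7880 kg/m³
  option G: E = 106.2 GPa, ρ = 8602 kg/m³
  option Q: M = 25.8 MN·m/kg
  option G: M = 12.3 MN·m/kg
Option Q has the largest M.

option Q, M = 25.8 MN·m/kg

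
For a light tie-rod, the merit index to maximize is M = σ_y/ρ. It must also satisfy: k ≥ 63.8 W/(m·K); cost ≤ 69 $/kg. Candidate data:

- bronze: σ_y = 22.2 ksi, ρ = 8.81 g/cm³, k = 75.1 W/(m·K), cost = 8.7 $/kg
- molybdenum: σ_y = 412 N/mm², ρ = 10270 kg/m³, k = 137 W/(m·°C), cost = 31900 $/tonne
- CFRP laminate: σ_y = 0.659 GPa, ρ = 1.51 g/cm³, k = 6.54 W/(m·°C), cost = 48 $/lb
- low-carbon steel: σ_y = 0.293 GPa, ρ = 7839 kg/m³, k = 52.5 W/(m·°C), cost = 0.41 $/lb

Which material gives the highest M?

molybdenum

Screen on constraints: k ≥ 63.8 W/(m·K); cost ≤ 69 $/kg. Survivors: bronze, molybdenum.
Normalizing units and computing the index:
  bronze: σ_y = 153.1 MPa, ρ = 8810 kg/m³
  molybdenum: σ_y = 412.0 MPa, ρ = 10270 kg/m³
  molybdenum: M = 40.1 kN·m/kg
  bronze: M = 17.4 kN·m/kg
Molybdenum has the largest M.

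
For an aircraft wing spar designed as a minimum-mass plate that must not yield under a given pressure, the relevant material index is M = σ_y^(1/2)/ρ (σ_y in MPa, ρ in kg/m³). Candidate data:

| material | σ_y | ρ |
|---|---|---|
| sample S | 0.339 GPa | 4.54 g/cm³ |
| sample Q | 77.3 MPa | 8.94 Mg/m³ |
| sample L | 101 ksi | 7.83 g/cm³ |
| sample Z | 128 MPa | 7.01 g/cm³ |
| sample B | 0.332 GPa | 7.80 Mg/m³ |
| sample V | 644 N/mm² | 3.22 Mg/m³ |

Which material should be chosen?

Normalizing units and computing the index:
  sample S: σ_y = 339.0 MPa, ρ = 4540 kg/m³
  sample Q: σ_y = 77.30 MPa, ρ = 8940 kg/m³
  sample L: σ_y = 696.4 MPa, ρ = 7830 kg/m³
  sample Z: σ_y = 128.0 MPa, ρ = 7010 kg/m³
  sample B: σ_y = 332.0 MPa, ρ = 7800 kg/m³
  sample V: σ_y = 644.0 MPa, ρ = 3220 kg/m³
  sample V: M = 7.88×10⁻³
  sample S: M = 4.06×10⁻³
  sample L: M = 3.37×10⁻³
  sample B: M = 2.34×10⁻³
  sample Z: M = 1.61×10⁻³
  sample Q: M = 0.983×10⁻³
Sample V has the largest M.

sample V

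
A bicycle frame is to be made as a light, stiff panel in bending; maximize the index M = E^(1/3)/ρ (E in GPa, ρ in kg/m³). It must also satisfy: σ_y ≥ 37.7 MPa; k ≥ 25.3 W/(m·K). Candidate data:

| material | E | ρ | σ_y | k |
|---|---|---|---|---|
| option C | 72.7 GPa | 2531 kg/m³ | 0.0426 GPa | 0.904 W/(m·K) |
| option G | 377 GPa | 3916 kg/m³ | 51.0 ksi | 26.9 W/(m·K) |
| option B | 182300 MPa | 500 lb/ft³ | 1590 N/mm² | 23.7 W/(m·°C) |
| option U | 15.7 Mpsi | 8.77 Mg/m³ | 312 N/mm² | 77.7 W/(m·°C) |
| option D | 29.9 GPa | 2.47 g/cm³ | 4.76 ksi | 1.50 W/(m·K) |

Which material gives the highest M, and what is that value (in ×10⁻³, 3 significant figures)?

Screen on constraints: σ_y ≥ 37.7 MPa; k ≥ 25.3 W/(m·K). Survivors: option G, option U.
Convert each candidate to consistent units, then evaluate M:
  option G: E = 377.0 GPa, ρ = 3916 kg/m³
  option U: E = 108.2 GPa, ρ = 8770 kg/m³
  option G: M = 1.84×10⁻³
  option U: M = 0.543×10⁻³
Option G ranks first.

option G, M = 1.84×10⁻³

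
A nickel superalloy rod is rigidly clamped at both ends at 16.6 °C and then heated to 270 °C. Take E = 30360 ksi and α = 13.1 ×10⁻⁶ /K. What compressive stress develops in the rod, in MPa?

E = 30360 ksi = 209.3 GPa.
ΔT = 253.4 K. Constrained thermal stress σ = E·α·ΔT = 209.3×10³ MPa × 13.1×10⁻⁶ × 253.4 = 695 MPa (compressive).

695 MPa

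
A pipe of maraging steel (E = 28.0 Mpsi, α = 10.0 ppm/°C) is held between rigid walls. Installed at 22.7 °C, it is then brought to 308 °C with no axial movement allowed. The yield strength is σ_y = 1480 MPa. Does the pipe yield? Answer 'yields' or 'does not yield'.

E = 28.0 Mpsi = 193.1 GPa.
ΔT = 285.3 K. Constrained thermal stress σ = E·α·ΔT = 193.1×10³ MPa × 10.0×10⁻⁶ × 285.3 = 551 MPa (compressive).
Compare to σ_y = 1480 MPa: σ < σ_y, so it does not yield.

does not yield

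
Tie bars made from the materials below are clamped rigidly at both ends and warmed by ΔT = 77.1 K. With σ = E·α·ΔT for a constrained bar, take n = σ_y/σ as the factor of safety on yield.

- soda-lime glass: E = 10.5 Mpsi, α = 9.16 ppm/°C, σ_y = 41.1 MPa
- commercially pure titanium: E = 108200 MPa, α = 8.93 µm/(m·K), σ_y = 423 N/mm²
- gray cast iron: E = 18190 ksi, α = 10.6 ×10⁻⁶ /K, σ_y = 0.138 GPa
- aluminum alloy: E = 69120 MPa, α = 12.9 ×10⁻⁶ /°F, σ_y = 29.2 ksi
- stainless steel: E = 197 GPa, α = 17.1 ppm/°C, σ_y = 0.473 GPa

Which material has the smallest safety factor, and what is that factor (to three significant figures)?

soda-lime glass, n = 0.804

Per material, after unit conversion:
  soda-lime glass: E = 72.39, α = 9.16, σ_y = 41.10 → σ = 51.1 MPa, n = 0.804
  commercially pure titanium: E = 108.2, α = 8.93, σ_y = 423.0 → σ = 74.5 MPa, n = 5.68
  gray cast iron: E = 125.4, α = 10.6, σ_y = 138.0 → σ = 102 MPa, n = 1.35
  aluminum alloy: E = 69.12, α = 23.2, σ_y = 201.3 → σ = 124 MPa, n = 1.63
  stainless steel: E = 197.0, α = 17.1, σ_y = 473.0 → σ = 260 MPa, n = 1.82
Smallest n: soda-lime glass with n = 0.804.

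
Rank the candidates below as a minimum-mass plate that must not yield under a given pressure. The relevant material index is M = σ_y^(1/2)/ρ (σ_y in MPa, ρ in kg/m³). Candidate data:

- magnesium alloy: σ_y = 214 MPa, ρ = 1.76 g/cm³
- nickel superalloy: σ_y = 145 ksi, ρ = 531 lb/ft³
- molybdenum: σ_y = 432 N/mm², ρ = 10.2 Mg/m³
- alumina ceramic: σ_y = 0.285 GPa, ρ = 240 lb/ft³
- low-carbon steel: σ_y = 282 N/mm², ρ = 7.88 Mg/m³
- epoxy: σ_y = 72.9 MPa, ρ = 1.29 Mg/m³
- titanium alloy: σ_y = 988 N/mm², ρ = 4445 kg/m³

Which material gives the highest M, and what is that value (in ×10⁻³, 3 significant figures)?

magnesium alloy, M = 8.31×10⁻³

Putting every candidate on a common basis:
  magnesium alloy: σ_y = 214.0 MPa, ρ = 1760 kg/m³
  nickel superalloy: σ_y = 999.7 MPa, ρ = 8506 kg/m³
  molybdenum: σ_y = 432.0 MPa, ρ = 10200 kg/m³
  alumina ceramic: σ_y = 285.0 MPa, ρ = 3844 kg/m³
  low-carbon steel: σ_y = 282.0 MPa, ρ = 7880 kg/m³
  epoxy: σ_y = 72.90 MPa, ρ = 1290 kg/m³
  titanium alloy: σ_y = 988.0 MPa, ρ = 4445 kg/m³
  magnesium alloy: M = 8.31×10⁻³
  titanium alloy: M = 7.07×10⁻³
  epoxy: M = 6.62×10⁻³
  alumina ceramic: M = 4.39×10⁻³
  nickel superalloy: M = 3.72×10⁻³
  low-carbon steel: M = 2.13×10⁻³
  molybdenum: M = 2.04×10⁻³
Highest index: magnesium alloy.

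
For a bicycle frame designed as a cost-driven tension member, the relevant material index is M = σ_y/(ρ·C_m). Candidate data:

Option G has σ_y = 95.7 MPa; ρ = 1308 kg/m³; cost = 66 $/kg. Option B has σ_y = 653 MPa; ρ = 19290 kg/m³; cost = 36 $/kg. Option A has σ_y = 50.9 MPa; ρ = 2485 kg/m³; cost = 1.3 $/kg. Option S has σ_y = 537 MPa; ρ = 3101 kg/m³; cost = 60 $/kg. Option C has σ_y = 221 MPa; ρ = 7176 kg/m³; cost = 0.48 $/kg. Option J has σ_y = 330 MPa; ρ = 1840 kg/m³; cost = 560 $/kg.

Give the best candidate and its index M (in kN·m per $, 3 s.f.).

option C, M = 64.2 kN·m per $

Computing M directly (units already consistent):
  option C: M = 64.2 kN·m per $
  option A: M = 15.8 kN·m per $
  option S: M = 2.89 kN·m per $
  option G: M = 1.11 kN·m per $
  option B: M = 0.940 kN·m per $
  option J: M = 0.320 kN·m per $
Option C ranks first.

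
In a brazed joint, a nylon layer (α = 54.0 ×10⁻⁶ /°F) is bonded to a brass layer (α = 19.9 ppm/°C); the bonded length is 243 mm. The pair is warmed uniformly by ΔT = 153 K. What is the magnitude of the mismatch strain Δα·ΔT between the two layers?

0.0118

nylon: α = 54.0×10⁻⁶/°F × 9/5 = 97.2×10⁻⁶/K.
Δα = |97.2 − 19.9|×10⁻⁶/K = 77.3×10⁻⁶/K.
Mismatch strain = Δα·ΔT = 77.3×10⁻⁶ × 153.0 = 0.0118.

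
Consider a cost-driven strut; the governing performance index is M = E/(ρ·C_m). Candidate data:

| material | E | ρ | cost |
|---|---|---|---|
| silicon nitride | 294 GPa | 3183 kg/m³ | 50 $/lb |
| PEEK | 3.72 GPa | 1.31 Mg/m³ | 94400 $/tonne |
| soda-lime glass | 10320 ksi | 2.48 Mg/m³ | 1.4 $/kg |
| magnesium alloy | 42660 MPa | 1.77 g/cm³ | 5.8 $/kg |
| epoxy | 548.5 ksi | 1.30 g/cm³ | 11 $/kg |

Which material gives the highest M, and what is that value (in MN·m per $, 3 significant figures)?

soda-lime glass, M = 20.5 MN·m per $

Convert each candidate to consistent units, then evaluate M:
  silicon nitride: E = 294.0 GPa, ρ = 3183 kg/m³, cost = 110.2 $/kg
  PEEK: E = 3.720 GPa, ρ = 1310 kg/m³, cost = 94.40 $/kg
  soda-lime glass: E = 71.15 GPa, ρ = 2480 kg/m³, cost = 1.400 $/kg
  magnesium alloy: E = 42.66 GPa, ρ = 1770 kg/m³, cost = 5.800 $/kg
  epoxy: E = 3.782 GPa, ρ = 1300 kg/m³, cost = 11.00 $/kg
  soda-lime glass: M = 20.5 MN·m per $
  magnesium alloy: M = 4.16 MN·m per $
  silicon nitride: M = 0.838 MN·m per $
  epoxy: M = 0.264 MN·m per $
  PEEK: M = 0.0301 MN·m per $
Soda-lime glass ranks first.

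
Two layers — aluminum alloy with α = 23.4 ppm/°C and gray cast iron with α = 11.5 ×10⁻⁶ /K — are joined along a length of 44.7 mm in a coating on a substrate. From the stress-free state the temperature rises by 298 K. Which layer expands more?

aluminum alloy

α(aluminum alloy) = 23.4×10⁻⁶/K vs α(gray cast iron) = 11.5×10⁻⁶/K.
Higher α expands more for the same ΔT: aluminum alloy.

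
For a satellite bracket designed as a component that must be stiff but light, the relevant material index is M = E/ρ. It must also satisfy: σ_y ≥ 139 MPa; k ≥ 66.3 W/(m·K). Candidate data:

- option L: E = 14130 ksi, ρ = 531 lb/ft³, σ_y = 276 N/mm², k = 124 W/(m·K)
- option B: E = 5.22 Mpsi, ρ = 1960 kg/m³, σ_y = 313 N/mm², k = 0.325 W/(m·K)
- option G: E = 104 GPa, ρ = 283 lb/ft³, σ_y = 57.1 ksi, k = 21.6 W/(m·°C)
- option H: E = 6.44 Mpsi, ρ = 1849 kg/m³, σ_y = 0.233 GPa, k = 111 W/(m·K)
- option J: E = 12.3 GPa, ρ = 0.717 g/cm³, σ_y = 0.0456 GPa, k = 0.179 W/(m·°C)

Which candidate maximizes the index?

Screen on constraints: σ_y ≥ 139 MPa; k ≥ 66.3 W/(m·K). Survivors: option L, option H.
In SI units:
  option L: E = 97.42 GPa, ρ = 8506 kg/m³
  option H: E = 44.40 GPa, ρ = 1849 kg/m³
  option H: M = 24.0 MN·m/kg
  option L: M = 11.5 MN·m/kg
Option H has the largest M.

option H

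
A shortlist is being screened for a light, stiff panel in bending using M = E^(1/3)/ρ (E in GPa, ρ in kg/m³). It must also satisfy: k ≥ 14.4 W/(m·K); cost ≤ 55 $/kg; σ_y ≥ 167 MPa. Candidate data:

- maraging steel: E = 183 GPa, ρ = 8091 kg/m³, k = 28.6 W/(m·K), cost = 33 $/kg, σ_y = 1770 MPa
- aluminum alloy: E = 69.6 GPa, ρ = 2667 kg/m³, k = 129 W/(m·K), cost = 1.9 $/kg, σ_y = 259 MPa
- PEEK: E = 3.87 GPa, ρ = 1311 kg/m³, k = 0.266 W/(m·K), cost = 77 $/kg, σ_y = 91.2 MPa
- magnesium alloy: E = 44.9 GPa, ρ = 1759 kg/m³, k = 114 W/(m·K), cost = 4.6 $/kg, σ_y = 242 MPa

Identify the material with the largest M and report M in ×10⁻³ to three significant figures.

magnesium alloy, M = 2.02×10⁻³

Screen on constraints: k ≥ 14.4 W/(m·K); cost ≤ 55 $/kg; σ_y ≥ 167 MPa. Survivors: maraging steel, aluminum alloy, magnesium alloy.
Per-candidate index values:
  magnesium alloy: M = 2.02×10⁻³
  aluminum alloy: M = 1.54×10⁻³
  maraging steel: M = 0.702×10⁻³
Highest index: magnesium alloy.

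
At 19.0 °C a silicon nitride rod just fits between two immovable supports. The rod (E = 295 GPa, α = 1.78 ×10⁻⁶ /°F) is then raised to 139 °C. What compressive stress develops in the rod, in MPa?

α = 1.78×10⁻⁶/°F × 9/5 = 3.20×10⁻⁶/K.
ΔT = 120.0 K. Constrained thermal stress σ = E·α·ΔT = 295.0×10³ MPa × 3.20×10⁻⁶ × 120.0 = 113 MPa (compressive).

113 MPa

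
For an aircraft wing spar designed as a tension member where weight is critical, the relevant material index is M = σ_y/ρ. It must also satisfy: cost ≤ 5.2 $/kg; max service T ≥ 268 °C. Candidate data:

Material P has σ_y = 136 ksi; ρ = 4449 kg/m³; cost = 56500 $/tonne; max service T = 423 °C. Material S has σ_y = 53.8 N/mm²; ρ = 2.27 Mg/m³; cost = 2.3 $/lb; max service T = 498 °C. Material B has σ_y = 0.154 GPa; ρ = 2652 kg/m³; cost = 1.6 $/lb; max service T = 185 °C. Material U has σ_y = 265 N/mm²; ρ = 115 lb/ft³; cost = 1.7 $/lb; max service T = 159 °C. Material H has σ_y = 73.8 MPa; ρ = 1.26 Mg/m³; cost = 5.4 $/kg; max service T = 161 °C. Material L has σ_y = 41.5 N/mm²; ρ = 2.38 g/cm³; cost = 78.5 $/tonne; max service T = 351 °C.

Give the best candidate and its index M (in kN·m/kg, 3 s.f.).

material S, M = 23.7 kN·m/kg

Screen on constraints: cost ≤ 5.2 $/kg; max service T ≥ 268 °C. Survivors: material S, material L.
After converting to SI:
  material S: σ_y = 53.80 MPa, ρ = 2270 kg/m³
  material L: σ_y = 41.50 MPa, ρ = 2380 kg/m³
  material S: M = 23.7 kN·m/kg
  material L: M = 17.4 kN·m/kg
Material S has the largest M.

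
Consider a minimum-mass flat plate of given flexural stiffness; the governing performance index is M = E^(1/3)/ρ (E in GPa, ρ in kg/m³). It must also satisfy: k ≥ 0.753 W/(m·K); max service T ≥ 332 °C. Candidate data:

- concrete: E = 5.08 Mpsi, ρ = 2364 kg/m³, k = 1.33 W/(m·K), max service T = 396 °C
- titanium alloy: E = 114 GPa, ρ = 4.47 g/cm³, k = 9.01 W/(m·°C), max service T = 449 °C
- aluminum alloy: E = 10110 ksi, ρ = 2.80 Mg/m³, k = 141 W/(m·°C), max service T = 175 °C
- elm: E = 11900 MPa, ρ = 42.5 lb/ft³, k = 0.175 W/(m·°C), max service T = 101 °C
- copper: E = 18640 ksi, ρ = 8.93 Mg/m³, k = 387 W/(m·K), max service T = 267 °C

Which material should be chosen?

concrete

Screen on constraints: k ≥ 0.753 W/(m·K); max service T ≥ 332 °C. Survivors: concrete, titanium alloy.
In SI units:
  concrete: E = 35.03 GPa, ρ = 2364 kg/m³
  titanium alloy: E = 114.0 GPa, ρ = 4470 kg/m³
  concrete: M = 1.38×10⁻³
  titanium alloy: M = 1.08×10⁻³
The maximum is for concrete.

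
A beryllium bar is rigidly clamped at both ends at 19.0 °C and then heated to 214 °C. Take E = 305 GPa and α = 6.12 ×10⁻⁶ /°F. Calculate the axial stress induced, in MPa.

655 MPa

α = 6.12×10⁻⁶/°F × 9/5 = 11.0×10⁻⁶/K.
ΔT = 195.0 K. Constrained thermal stress σ = E·α·ΔT = 305.0×10³ MPa × 11.0×10⁻⁶ × 195.0 = 655 MPa (compressive).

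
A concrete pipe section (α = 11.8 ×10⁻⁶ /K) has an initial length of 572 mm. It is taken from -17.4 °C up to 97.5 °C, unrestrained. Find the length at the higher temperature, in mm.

572.78 mm

ΔT = 97.5 − (-17.4) = 114.9 K.
ΔL = α·L₀·ΔT = 11.8×10⁻⁶ × 572 mm × 114.9 K = 0.776 mm.
L = L₀ + ΔL = 572 + 0.776 = 572.78 mm.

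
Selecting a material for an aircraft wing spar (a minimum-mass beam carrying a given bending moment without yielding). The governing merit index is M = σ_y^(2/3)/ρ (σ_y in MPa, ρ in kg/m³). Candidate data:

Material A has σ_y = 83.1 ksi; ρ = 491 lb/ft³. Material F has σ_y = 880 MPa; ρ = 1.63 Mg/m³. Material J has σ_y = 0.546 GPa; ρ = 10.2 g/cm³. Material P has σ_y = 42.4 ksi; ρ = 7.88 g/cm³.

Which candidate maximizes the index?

In SI units:
  material A: σ_y = 573.0 MPa, ρ = 7865 kg/m³
  material F: σ_y = 880.0 MPa, ρ = 1630 kg/m³
  material J: σ_y = 546.0 MPa, ρ = 10200 kg/m³
  material P: σ_y = 292.3 MPa, ρ = 7880 kg/m³
  material F: M = 56.3×10⁻³
  material A: M = 8.77×10⁻³
  material J: M = 6.55×10⁻³
  material P: M = 5.59×10⁻³
The maximum is for material F.

material F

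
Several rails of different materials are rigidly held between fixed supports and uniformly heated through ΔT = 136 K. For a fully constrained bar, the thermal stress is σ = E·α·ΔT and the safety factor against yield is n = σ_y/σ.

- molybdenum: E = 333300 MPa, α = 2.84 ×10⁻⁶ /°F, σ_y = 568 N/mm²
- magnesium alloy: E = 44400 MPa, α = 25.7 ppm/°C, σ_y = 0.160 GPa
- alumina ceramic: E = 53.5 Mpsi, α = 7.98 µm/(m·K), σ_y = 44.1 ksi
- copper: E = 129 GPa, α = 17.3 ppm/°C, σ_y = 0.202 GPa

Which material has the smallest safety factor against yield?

copper

Converting E to GPa, α to ×10⁻⁶/K, σ_y to MPa, then σ and n for each:
  molybdenum: E = 333.3, α = 5.11, σ_y = 568.0 → σ = 232 MPa, n = 2.45
  magnesium alloy: E = 44.40, α = 25.7, σ_y = 160.0 → σ = 155 MPa, n = 1.03
  alumina ceramic: E = 368.9, α = 7.98, σ_y = 304.1 → σ = 400 MPa, n = 0.760
  copper: E = 129.0, α = 17.3, σ_y = 202.0 → σ = 304 MPa, n = 0.666
Copper has the lowest safety factor, n = 0.666.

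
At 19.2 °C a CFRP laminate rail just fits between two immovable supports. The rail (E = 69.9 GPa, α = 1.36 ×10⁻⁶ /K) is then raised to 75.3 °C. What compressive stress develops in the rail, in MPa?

5.33 MPa

ΔT = 56.10 K. Constrained thermal stress σ = E·α·ΔT = 69.90×10³ MPa × 1.36×10⁻⁶ × 56.10 = 5.33 MPa (compressive).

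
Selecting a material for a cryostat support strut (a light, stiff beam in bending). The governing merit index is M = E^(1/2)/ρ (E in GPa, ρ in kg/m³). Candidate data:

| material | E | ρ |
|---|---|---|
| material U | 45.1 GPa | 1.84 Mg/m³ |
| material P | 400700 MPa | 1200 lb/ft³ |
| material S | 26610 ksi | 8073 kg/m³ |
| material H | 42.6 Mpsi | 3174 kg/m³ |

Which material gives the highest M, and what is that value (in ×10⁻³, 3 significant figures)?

material H, M = 5.40×10⁻³

Convert each candidate to consistent units, then evaluate M:
  material U: E = 45.10 GPa, ρ = 1840 kg/m³
  material P: E = 400.7 GPa, ρ = 19220 kg/m³
  material S: E = 183.5 GPa, ρ = 8073 kg/m³
  material H: E = 293.7 GPa, ρ = 3174 kg/m³
  material H: M = 5.40×10⁻³
  material U: M = 3.65×10⁻³
  material S: M = 1.68×10⁻³
  material P: M = 1.04×10⁻³
Highest index: material H.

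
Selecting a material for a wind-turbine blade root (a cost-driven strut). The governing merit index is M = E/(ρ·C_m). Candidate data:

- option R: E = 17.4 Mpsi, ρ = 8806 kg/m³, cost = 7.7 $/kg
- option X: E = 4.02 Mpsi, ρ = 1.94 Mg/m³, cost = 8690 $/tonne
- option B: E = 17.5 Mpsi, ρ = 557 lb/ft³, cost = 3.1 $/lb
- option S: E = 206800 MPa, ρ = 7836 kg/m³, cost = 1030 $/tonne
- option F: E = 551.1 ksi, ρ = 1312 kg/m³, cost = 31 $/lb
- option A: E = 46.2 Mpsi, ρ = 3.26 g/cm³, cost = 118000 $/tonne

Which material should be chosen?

Convert each candidate to consistent units, then evaluate M:
  option R: E = 120.0 GPa, ρ = 8806 kg/m³, cost = 7.700 $/kg
  option X: E = 27.72 GPa, ρ = 1940 kg/m³, cost = 8.690 $/kg
  option B: E = 120.7 GPa, ρ = 8922 kg/m³, cost = 6.834 $/kg
  option S: E = 206.8 GPa, ρ = 7836 kg/m³, cost = 1.030 $/kg
  option F: E = 3.800 GPa, ρ = 1312 kg/m³, cost = 68.34 $/kg
  option A: E = 318.5 GPa, ρ = 3260 kg/m³, cost = 118.0 $/kg
  option S: M = 25.6 MN·m per $
  option B: M = 1.98 MN·m per $
  option R: M = 1.77 MN·m per $
  option X: M = 1.64 MN·m per $
  option A: M = 0.828 MN·m per $
  option F: M = 0.0424 MN·m per $
Option S has the largest M.

option S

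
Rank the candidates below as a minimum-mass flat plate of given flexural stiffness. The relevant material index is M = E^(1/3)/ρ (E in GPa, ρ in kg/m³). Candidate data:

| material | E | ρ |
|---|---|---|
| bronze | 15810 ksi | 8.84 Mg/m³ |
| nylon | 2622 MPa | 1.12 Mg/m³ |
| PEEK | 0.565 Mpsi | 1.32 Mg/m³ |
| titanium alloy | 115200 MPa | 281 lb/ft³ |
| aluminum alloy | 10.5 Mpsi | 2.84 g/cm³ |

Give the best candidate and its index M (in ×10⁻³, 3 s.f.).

aluminum alloy, M = 1.47×10⁻³

In SI units:
  bronze: E = 109.0 GPa, ρ = 8840 kg/m³
  nylon: E = 2.622 GPa, ρ = 1120 kg/m³
  PEEK: E = 3.896 GPa, ρ = 1320 kg/m³
  titanium alloy: E = 115.2 GPa, ρ = 4501 kg/m³
  aluminum alloy: E = 72.39 GPa, ρ = 2840 kg/m³
  aluminum alloy: M = 1.47×10⁻³
  nylon: M = 1.23×10⁻³
  PEEK: M = 1.19×10⁻³
  titanium alloy: M = 1.08×10⁻³
  bronze: M = 0.540×10⁻³
Highest index: aluminum alloy.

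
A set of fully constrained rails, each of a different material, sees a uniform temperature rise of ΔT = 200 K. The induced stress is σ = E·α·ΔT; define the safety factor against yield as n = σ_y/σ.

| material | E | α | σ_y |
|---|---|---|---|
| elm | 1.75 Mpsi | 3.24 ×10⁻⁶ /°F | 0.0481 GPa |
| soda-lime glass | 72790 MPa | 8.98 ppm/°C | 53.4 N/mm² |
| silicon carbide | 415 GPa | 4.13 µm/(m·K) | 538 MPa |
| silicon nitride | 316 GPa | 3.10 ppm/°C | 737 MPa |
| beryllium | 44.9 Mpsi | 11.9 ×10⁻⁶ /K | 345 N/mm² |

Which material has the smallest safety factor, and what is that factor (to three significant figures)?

With everything in SI (GPa, ×10⁻⁶/K, MPa):
  elm: E = 12.07, α = 5.83, σ_y = 48.10 → σ = 14.1 MPa, n = 3.42
  soda-lime glass: E = 72.79, α = 8.98, σ_y = 53.40 → σ = 131 MPa, n = 0.408
  silicon carbide: E = 415.0, α = 4.13, σ_y = 538.0 → σ = 343 MPa, n = 1.57
  silicon nitride: E = 316.0, α = 3.10, σ_y = 737.0 → σ = 196 MPa, n = 3.76
  beryllium: E = 309.6, α = 11.9, σ_y = 345.0 → σ = 737 MPa, n = 0.468
The minimum is soda-lime glass at n = 0.408.

soda-lime glass, n = 0.408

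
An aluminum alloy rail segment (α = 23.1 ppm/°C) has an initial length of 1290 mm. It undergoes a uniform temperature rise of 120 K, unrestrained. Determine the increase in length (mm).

ΔL = α·L₀·ΔT = 23.1×10⁻⁶ × 1290 mm × 120.0 K = 3.58 mm.

3.58 mm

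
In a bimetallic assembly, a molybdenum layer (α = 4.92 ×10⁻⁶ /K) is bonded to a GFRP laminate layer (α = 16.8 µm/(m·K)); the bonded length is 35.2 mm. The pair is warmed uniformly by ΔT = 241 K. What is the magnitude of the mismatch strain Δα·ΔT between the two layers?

Δα = |4.92 − 16.8|×10⁻⁶/K = 11.9×10⁻⁶/K.
Mismatch strain = Δα·ΔT = 11.9×10⁻⁶ × 241.0 = 2.86×10⁻³.

2.86×10⁻³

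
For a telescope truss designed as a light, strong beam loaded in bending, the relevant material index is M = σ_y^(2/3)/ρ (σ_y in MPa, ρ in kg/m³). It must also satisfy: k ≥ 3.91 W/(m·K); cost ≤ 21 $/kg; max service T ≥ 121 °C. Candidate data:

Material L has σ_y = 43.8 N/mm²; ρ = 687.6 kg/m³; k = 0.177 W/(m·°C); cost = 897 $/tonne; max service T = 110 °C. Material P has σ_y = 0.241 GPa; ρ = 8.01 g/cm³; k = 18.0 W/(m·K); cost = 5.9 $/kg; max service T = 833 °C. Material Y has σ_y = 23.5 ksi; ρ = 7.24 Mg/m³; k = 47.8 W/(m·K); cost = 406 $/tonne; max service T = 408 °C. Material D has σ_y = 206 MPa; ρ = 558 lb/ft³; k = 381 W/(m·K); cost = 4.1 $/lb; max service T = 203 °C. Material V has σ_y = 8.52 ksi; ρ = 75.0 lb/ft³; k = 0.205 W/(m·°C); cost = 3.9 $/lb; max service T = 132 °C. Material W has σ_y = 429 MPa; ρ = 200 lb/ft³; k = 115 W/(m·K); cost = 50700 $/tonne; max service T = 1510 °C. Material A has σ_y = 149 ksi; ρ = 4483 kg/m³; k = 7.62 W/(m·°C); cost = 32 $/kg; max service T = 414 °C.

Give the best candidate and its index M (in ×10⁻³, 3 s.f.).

Screen on constraints: k ≥ 3.91 W/(m·K); cost ≤ 21 $/kg; max service T ≥ 121 °C. Survivors: material P, material Y, material D.
Convert each candidate to consistent units, then evaluate M:
  material P: σ_y = 241.0 MPa, ρ = 8010 kg/m³
  material Y: σ_y = 162.0 MPa, ρ = 7240 kg/m³
  material D: σ_y = 206.0 MPa, ρ = 8938 kg/m³
  material P: M = 4.83×10⁻³
  material Y: M = 4.11×10⁻³
  material D: M = 3.90×10⁻³
Material P has the largest M.

material P, M = 4.83×10⁻³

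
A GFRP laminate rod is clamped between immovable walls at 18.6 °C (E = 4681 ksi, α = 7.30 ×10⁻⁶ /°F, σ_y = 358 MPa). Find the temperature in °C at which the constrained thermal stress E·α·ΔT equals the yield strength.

863 °C

E = 4681 ksi = 32.27 GPa.
α = 7.30×10⁻⁶/°F × 9/5 = 13.1×10⁻⁶/K.
E·α·ΔT = 358.0 MPa ⇒ ΔT = 358.0 / (32.27×10³ × 13.1×10⁻⁶) = 844.2 K.
T = 18.6 + 844.2 = 862.8 °C.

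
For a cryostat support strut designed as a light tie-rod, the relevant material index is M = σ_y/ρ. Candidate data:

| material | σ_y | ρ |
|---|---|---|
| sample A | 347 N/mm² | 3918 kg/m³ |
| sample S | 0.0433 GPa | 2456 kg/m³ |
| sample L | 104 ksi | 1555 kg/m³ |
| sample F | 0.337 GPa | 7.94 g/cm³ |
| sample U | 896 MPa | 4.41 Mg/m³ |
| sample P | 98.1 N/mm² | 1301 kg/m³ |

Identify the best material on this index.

sample L

Putting every candidate on a common basis:
  sample A: σ_y = 347.0 MPa, ρ = 3918 kg/m³
  sample S: σ_y = 43.30 MPa, ρ = 2456 kg/m³
  sample L: σ_y = 717.1 MPa, ρ = 1555 kg/m³
  sample F: σ_y = 337.0 MPa, ρ = 7940 kg/m³
  sample U: σ_y = 896.0 MPa, ρ = 4410 kg/m³
  sample P: σ_y = 98.10 MPa, ρ = 1301 kg/m³
  sample L: M = 461 kN·m/kg
  sample U: M = 203 kN·m/kg
  sample A: M = 88.6 kN·m/kg
  sample P: M = 75.4 kN·m/kg
  sample F: M = 42.4 kN·m/kg
  sample S: M = 17.6 kN·m/kg
Highest index: sample L.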